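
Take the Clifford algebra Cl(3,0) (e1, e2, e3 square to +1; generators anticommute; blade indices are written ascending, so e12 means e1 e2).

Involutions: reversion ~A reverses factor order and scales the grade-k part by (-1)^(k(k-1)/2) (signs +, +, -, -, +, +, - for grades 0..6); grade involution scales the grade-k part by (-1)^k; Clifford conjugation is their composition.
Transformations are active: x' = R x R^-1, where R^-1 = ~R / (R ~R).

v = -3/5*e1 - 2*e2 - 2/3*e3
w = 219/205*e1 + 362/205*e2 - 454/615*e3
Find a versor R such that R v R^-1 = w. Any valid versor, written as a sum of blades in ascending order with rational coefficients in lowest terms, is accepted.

Key observation: q(v) = q(w) = 1081/225 (sandwiches preserve the norm), so R = v + w = 96/205*e1 - 48/205*e2 - 288/205*e3 works whenever it is invertible — the component of v along it is kept and (v - w)/2 reverses, sending v to w.
Answer: 96/205*e1 - 48/205*e2 - 288/205*e3


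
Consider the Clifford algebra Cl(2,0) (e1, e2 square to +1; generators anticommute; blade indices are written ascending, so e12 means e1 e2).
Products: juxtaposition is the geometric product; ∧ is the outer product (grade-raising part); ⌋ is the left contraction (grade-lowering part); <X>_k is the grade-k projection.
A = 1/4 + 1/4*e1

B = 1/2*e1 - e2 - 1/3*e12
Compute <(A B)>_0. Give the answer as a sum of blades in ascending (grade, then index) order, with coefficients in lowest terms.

step 1: 1/8 + 1/8*e1 - 1/3*e2 - 1/3*e12
step 2: 1/8
Answer: 1/8


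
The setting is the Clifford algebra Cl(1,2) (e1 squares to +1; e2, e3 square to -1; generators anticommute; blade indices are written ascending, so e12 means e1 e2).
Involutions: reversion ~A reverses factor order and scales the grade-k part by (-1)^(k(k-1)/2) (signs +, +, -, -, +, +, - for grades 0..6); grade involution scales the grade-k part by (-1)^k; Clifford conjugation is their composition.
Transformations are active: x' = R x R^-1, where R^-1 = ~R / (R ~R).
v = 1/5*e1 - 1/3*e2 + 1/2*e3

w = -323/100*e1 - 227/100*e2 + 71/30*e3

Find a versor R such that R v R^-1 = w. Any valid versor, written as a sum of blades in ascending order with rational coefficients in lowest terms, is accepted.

Equal squares first: v^2 = w^2 = -289/900. Then v + w = -303/100*e1 - 781/300*e2 + 43/15*e3 is a versor taking v to w, provided it is invertible.
Answer: -303/100*e1 - 781/300*e2 + 43/15*e3


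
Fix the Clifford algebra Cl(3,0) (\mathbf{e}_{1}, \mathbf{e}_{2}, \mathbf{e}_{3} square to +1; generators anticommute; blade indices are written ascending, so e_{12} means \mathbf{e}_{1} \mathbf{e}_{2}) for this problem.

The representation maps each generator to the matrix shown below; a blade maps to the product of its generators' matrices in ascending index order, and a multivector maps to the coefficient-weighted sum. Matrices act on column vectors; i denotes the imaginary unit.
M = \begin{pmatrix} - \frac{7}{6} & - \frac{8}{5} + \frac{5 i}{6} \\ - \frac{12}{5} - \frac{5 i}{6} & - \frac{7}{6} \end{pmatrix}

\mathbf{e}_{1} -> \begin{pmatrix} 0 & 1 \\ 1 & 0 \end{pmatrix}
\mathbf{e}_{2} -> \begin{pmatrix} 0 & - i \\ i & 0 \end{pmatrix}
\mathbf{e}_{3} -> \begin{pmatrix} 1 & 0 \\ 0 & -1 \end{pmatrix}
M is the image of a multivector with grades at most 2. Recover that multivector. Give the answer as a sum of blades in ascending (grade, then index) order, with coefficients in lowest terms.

Method: 1, rho(e_{1}), rho(e_{2}), rho(e_{3}) form a trace-orthogonal basis of the 2x2 complex matrices (tr(X Y) = 2 if X = Y, else 0), so M = m0*1 + m1*rho(e_{1}) + m2*rho(e_{2}) + m3*rho(e_{3}) with m0 = tr(M)/2 = - \frac{7}{6}, m1 = tr(M rho(e_{1}))/2 = -2, m2 = tr(M rho(e_{2}))/2 = - \frac{5}{6} + \frac{2 i}{5}, m3 = tr(M rho(e_{3}))/2 = 0.
Multiplying table entries, the bivector images are rho(e_{12}) = i*rho(e_{3}), rho(e_{13}) = -i*rho(e_{2}), rho(e_{23}) = i*rho(e_{1}); with real blade coefficients the real parts of m0..m3 are the coefficients of 1, e_{1}, e_{2}, e_{3} and the imaginary parts give the bivectors (e_{23}: Im m1, e_{13}: -Im m2, e_{12}: Im m3).
Answer: -\frac{7}{6} - 2 e_{1} - \frac{5}{6} e_{2} - \frac{2}{5} e_{13}


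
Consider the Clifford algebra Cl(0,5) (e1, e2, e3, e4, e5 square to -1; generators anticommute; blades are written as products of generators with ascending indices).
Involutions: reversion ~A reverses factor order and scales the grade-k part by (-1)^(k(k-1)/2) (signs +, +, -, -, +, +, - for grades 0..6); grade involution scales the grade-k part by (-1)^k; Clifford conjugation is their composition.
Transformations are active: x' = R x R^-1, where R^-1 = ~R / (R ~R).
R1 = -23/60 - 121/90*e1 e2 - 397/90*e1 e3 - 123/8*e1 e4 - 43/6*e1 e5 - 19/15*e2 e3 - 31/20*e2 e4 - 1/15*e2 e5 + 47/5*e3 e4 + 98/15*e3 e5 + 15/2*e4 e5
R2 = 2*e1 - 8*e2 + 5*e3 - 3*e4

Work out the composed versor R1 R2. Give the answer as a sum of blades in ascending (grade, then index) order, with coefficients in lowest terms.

Distribute over the terms of R2 (each basis-blade product reordered to ascending indices, repeated generators contracted through their squares):
R1 (2*e1) = -23/30*e1 - 121/45*e2 - 397/45*e3 - 123/4*e4 - 43/3*e5 - 38/15*e1 e2 e3 - 31/10*e1 e2 e4 - 2/15*e1 e2 e5 + 94/5*e1 e3 e4 + 196/15*e1 e3 e5 + 15*e1 e4 e5
R1 (-8*e2) = -484/45*e1 + 46/15*e2 + 152/15*e3 + 62/5*e4 + 8/15*e5 - 1588/45*e1 e2 e3 - 123*e1 e2 e4 - 172/3*e1 e2 e5 - 376/5*e2 e3 e4 - 784/15*e2 e3 e5 - 60*e2 e4 e5
R1 (5*e3) = 397/18*e1 + 19/3*e2 - 23/12*e3 + 47*e4 + 98/3*e5 - 121/18*e1 e2 e3 + 615/8*e1 e3 e4 + 215/6*e1 e3 e5 + 31/4*e2 e3 e4 + 1/3*e2 e3 e5 + 75/2*e3 e4 e5
R1 (-3*e4) = -369/8*e1 - 93/20*e2 + 141/5*e3 + 23/20*e4 - 45/2*e5 + 121/30*e1 e2 e4 + 397/30*e1 e3 e4 - 43/2*e1 e4 e5 + 19/5*e2 e3 e4 - 1/5*e2 e4 e5 + 98/5*e3 e4 e5
Summing the partial products and collecting blades:
Answer: -4271/120*e1 + 371/180*e2 + 4967/180*e3 + 149/5*e4 - 109/30*e5 - 4009/90*e1 e2 e3 - 1831/15*e1 e2 e4 - 862/15*e1 e2 e5 + 13069/120*e1 e3 e4 + 489/10*e1 e3 e5 - 13/2*e1 e4 e5 - 1273/20*e2 e3 e4 - 779/15*e2 e3 e5 - 301/5*e2 e4 e5 + 571/10*e3 e4 e5


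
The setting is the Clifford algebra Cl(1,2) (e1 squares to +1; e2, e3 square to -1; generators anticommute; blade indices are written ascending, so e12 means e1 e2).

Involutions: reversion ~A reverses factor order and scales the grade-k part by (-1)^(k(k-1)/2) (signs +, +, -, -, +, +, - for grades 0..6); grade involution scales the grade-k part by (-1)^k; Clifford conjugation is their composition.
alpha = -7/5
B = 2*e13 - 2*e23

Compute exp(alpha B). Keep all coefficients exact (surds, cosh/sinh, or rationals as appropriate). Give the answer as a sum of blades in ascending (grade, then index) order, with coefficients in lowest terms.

B^2 term by term: the squares give (2)^2*(e13)^2 + (-2)^2*(e23)^2 = 4*(+1) + 4*(-1) = 0 (each basis 2-blade squares to minus the product of its generators' squares); cross terms between blades sharing an index anticommute and cancel. So B^2 = 0.
B^2 = 0, so the series closes: exp(alpha B) = 1 + alpha B (parabolic case).
Answer: 1 - 14/5*e13 + 14/5*e23


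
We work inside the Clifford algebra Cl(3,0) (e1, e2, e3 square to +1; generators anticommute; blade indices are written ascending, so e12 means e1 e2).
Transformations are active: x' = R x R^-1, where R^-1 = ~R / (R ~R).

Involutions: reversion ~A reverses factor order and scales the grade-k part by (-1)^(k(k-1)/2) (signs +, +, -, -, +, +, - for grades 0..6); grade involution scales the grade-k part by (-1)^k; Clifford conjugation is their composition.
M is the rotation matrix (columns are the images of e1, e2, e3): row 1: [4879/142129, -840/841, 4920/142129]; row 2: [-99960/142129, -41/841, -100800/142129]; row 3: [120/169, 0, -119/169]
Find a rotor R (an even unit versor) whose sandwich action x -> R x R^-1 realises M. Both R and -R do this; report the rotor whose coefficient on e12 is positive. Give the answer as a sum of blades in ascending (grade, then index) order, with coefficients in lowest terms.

Method: write R = a + b12*e12 + b13*e13 + b23*e23 with a^2 + b12^2 + b13^2 + b23^2 = 1 (so R^-1 = ~R). Expanding the columns R e_j ~R gives tr M = 4a^2 - 1 and, from the antisymmetric part, M21 - M12 = -4a*b12, M13 - M31 = 4a*b13, M32 - M23 = -4a*b23.
Here tr M = -102129/142129, so a^2 = (1 + tr M)/4 = 10000/142129 and a = ±100/377. Taking a = 100/377: M21 - M12 = 42000/142129, M13 - M31 = -96000/142129, M32 - M23 = 100800/142129, giving b12 = -105/377, b13 = -240/377, b23 = -252/377, i.e. R = 100/377 - 105/377*e12 - 240/377*e13 - 252/377*e23.
Its e12 coefficient is negative, so report the other preimage -R.
Answer: -100/377 + 105/377*e12 + 240/377*e13 + 252/377*e23. Uniqueness: Spin(3) -> SO(3) maps R and -R to the same rotation of trace -102129/142129; fixing the sign of the e12 coefficient removes the ambiguity.


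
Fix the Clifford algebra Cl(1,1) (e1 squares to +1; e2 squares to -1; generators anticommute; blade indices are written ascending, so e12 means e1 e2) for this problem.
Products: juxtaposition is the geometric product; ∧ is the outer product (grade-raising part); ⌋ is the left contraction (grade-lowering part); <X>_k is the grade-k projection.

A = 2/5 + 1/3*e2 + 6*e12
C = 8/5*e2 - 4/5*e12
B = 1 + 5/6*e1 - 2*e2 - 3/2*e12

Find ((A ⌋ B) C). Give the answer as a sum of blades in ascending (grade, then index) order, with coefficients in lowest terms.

step 1: -119/15 - 1/6*e1 - 4/5*e2 - 3/5*e12
step 2: 44/25 + 8/5*e1 - 314/25*e2 + 152/25*e12
Answer: 44/25 + 8/5*e1 - 314/25*e2 + 152/25*e12


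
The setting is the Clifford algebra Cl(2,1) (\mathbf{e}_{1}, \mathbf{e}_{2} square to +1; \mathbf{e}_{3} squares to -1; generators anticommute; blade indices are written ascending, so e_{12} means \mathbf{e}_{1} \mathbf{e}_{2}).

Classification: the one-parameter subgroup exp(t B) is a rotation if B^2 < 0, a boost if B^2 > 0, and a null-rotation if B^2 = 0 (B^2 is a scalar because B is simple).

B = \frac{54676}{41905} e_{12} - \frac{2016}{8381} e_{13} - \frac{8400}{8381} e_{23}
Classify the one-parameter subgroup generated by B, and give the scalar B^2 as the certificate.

B^2 term by term: the squares give (\frac{54676}{41905})^2*(e_{12})^2 + (-\frac{2016}{8381})^2*(e_{13})^2 + (-\frac{8400}{8381})^2*(e_{23})^2 = \frac{2989464976}{1756029025}*(-1) + \frac{4064256}{70241161}*(+1) + \frac{70560000}{70241161}*(+1) = -\frac{16}{25} (each basis 2-blade squares to minus the product of its generators' squares); cross terms between blades sharing an index anticommute and cancel. So B^2 = -\frac{16}{25}.
Answer: rotation, certificate B^2 = -\frac{16}{25}. Because -\frac{16}{25} is invariant under every versor sandwich, the classification follows from its sign alone.


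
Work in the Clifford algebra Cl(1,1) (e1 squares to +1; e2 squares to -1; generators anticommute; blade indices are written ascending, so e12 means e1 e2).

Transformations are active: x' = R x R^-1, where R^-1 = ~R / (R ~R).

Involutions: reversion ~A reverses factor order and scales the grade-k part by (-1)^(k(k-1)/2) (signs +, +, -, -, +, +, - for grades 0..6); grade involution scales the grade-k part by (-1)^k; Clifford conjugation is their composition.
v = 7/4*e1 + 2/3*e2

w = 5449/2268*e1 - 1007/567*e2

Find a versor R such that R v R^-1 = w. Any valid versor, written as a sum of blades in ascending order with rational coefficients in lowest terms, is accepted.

Why this works: both vectors square to 377/144, so q(v) = q(w) and R = v + w = 4709/1134*e1 - 629/567*e2 carries v to w — its own direction survives, the complement (v - w)/2 flips.
Answer: 4709/1134*e1 - 629/567*e2


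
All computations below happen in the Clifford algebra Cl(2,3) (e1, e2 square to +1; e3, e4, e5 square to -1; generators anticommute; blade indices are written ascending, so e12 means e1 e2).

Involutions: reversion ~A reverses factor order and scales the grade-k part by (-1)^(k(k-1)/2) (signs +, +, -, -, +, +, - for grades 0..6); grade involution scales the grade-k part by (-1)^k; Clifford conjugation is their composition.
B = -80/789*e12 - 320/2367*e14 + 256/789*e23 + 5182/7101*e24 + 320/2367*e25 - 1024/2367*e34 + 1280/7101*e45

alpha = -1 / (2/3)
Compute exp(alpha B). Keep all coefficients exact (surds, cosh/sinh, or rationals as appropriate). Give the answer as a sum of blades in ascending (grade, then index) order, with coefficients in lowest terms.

B^2 term by term: the squares give (-80/789)^2*(e12)^2 + (-320/2367)^2*(e14)^2 + (256/789)^2*(e23)^2 + (5182/7101)^2*(e24)^2 + (320/2367)^2*(e25)^2 + (-1024/2367)^2*(e34)^2 + (1280/7101)^2*(e45)^2 = 6400/622521*(-1) + 102400/5602689*(+1) + 65536/622521*(+1) + 26853124/50424201*(+1) + 102400/5602689*(+1) + 1048576/5602689*(-1) + 1638400/50424201*(-1) = 4/9 (each basis 2-blade squares to minus the product of its generators' squares); cross terms between blades sharing an index anticommute and cancel; the commuting (index-disjoint) pairs give grade-4 terms 2*c*c'*(blade product), which cancel blade by blade — e1234: 163840/1867563 - 163840/1867563 = 0; e1245: -204800/5602689 + 204800/5602689 = 0; e2345: 655360/5602689 - 655360/5602689 = 0 — confirming B is simple. So B^2 = 4/9.
B^2 = 4/9 — a positive square means the series sums to a boost: l = 2/3, alpha*l = -1, so exp(alpha B) = cosh(-1) + (sinh(-1)/(2/3))*B = cosh(1) + (-3*sinh(1)/2)*B.
Answer: cosh(1) + 40*sinh(1)/263*e12 + 160*sinh(1)/789*e14 - 128*sinh(1)/263*e23 - 2591*sinh(1)/2367*e24 - 160*sinh(1)/789*e25 + 512*sinh(1)/789*e34 - 640*sinh(1)/2367*e45


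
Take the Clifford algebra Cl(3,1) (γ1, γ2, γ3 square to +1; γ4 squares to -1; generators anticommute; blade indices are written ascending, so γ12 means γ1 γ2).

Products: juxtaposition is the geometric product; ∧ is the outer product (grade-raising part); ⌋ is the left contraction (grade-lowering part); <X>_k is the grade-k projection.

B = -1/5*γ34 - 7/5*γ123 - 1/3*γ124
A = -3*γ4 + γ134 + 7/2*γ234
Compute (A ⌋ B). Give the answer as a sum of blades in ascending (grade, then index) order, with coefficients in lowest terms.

step 1: 3/5*γ3 - γ12
Answer: 3/5*γ3 - γ12


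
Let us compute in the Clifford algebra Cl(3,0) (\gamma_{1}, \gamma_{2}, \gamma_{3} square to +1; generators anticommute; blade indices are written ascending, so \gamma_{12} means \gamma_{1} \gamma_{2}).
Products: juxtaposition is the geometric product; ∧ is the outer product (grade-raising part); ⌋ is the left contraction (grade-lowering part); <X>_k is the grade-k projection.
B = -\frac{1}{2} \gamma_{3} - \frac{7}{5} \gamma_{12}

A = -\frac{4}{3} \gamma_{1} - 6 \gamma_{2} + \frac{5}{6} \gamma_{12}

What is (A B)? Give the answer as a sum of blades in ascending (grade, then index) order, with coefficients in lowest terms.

step 1: \frac{7}{6} - \frac{42}{5} \gamma_{1} + \frac{28}{15} \gamma_{2} + \frac{2}{3} \gamma_{13} + 3 \gamma_{23} - \frac{5}{12} \gamma_{123}
Answer: \frac{7}{6} - \frac{42}{5} \gamma_{1} + \frac{28}{15} \gamma_{2} + \frac{2}{3} \gamma_{13} + 3 \gamma_{23} - \frac{5}{12} \gamma_{123}


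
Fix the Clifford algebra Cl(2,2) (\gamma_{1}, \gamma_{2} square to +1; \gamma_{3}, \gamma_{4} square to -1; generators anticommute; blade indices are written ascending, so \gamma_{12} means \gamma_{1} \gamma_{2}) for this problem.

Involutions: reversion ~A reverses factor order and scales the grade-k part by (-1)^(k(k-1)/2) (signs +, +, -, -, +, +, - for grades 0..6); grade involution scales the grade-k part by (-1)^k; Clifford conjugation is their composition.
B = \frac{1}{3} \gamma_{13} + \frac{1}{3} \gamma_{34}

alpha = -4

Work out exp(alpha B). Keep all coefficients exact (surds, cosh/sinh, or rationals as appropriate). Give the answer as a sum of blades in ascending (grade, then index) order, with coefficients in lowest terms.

B^2 term by term: the squares give (\frac{1}{3})^2*(\gamma_{13})^2 + (\frac{1}{3})^2*(\gamma_{34})^2 = \frac{1}{9}*(+1) + \frac{1}{9}*(-1) = 0 (each basis 2-blade squares to minus the product of its generators' squares); cross terms between blades sharing an index anticommute and cancel. So B^2 = 0.
B^2 = 0, so the series closes: exp(alpha B) = 1 + alpha B (parabolic case).
Answer: 1 - \frac{4}{3} \gamma_{13} - \frac{4}{3} \gamma_{34}


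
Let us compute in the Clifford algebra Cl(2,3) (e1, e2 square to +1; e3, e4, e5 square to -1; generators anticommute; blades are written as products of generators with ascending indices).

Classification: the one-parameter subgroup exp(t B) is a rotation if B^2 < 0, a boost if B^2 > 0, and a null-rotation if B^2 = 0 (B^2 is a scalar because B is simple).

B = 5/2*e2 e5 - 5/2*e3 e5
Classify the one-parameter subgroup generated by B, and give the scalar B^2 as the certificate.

B^2 term by term: the squares give (5/2)^2*(e2 e5)^2 + (-5/2)^2*(e3 e5)^2 = 25/4*(+1) + 25/4*(-1) = 0 (each basis 2-blade squares to minus the product of its generators' squares); cross terms between blades sharing an index anticommute and cancel. So B^2 = 0.
Answer: null-rotation, certificate B^2 = 0. B^2 = 0 is basis-independent, so its sign is the whole story.


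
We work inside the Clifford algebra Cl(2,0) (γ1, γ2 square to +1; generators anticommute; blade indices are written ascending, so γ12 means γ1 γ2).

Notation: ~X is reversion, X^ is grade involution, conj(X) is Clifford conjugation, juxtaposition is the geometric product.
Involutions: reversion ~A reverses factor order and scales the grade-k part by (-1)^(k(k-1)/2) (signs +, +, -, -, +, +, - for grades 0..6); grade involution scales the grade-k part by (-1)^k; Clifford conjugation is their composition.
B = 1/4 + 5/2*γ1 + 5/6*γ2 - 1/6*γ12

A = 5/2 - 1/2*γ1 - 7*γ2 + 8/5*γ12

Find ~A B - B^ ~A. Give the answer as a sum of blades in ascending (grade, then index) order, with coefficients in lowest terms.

first term: -269/40 + 29/8*γ1 + 53/12*γ2 + 244/15*γ12
second term: 893/120 - 157/24*γ1 + 1/12*γ2 + 244/15*γ12
Answer: -85/6 + 61/6*γ1 + 13/3*γ2


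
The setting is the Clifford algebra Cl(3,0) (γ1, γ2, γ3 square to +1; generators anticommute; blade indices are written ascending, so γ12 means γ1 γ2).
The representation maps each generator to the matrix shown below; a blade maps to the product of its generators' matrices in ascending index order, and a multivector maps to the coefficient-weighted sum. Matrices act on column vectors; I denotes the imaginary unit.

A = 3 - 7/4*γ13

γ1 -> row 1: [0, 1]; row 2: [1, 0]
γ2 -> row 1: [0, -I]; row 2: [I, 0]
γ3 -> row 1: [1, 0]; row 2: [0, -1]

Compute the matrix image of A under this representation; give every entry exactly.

Bivector images (products of the table entries): rho(γ13) = rho(γ1)rho(γ3) = row 1: [0, -1]; row 2: [1, 0].
M = (3)*1 + (-7/4)*rho(γ13), summed entrywise (1 is the identity matrix):
Answer: row 1: [3, 7/4]; row 2: [-7/4, 3]


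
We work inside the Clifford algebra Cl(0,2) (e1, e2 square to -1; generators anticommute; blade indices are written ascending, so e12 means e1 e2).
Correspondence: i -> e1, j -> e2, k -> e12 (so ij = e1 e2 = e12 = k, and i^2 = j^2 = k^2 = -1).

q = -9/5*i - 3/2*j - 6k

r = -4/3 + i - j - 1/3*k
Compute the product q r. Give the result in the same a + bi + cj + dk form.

In blades: q = -9/5*e1 - 3/2*e2 - 6*e12, r = -4/3 + e1 - e2 - 1/3*e12.
Distribute q over r term by term (generator squares from the signature, products reordered to ascending indices): (-9/5*e1)*r = 9/5 + 12/5*e1 - 3/5*e2 + 9/5*e12; (-3/2*e2)*r = -3/2 + 1/2*e1 + 2*e2 + 3/2*e12; (-6*e12)*r = -2 - 6*e1 - 6*e2 + 8*e12.
Sum: -17/10 - 31/10*e1 - 23/5*e2 + 113/10*e12; translating back through the correspondence:
Answer: -17/10 - 31/10*i - 23/5*j + 113/10*k


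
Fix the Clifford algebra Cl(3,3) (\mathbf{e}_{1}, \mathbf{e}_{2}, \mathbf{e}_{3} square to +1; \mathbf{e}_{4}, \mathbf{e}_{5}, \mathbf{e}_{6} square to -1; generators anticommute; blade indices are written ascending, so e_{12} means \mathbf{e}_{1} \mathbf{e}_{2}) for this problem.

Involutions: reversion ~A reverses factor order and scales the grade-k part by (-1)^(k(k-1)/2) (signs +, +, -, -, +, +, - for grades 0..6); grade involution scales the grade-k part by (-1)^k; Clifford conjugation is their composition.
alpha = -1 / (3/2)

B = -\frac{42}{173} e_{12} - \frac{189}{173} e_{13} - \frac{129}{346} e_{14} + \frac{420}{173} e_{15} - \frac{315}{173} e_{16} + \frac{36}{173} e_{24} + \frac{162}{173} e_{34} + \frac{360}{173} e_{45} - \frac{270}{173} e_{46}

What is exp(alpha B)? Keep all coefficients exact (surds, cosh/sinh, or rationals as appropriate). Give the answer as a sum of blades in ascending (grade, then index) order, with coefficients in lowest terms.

B^2 term by term: the squares give (-\frac{42}{173})^2*(e_{12})^2 + (-\frac{189}{173})^2*(e_{13})^2 + (-\frac{129}{346})^2*(e_{14})^2 + (\frac{420}{173})^2*(e_{15})^2 + (-\frac{315}{173})^2*(e_{16})^2 + (\frac{36}{173})^2*(e_{24})^2 + (\frac{162}{173})^2*(e_{34})^2 + (\frac{360}{173})^2*(e_{45})^2 + (-\frac{270}{173})^2*(e_{46})^2 = \frac{1764}{29929}*(-1) + \frac{35721}{29929}*(-1) + \frac{16641}{119716}*(+1) + \frac{176400}{29929}*(+1) + \frac{99225}{29929}*(+1) + \frac{1296}{29929}*(+1) + \frac{26244}{29929}*(+1) + \frac{129600}{29929}*(-1) + \frac{72900}{29929}*(-1) = \frac{9}{4} (each basis 2-blade squares to minus the product of its generators' squares); cross terms between blades sharing an index anticommute and cancel; the commuting (index-disjoint) pairs give grade-4 terms 2*c*c'*(blade product), which cancel blade by blade — e_{1234}: -\frac{13608}{29929} + \frac{13608}{29929} = 0; e_{1245}: -\frac{30240}{29929} + \frac{30240}{29929} = 0; e_{1246}: \frac{22680}{29929} - \frac{22680}{29929} = 0; e_{1345}: -\frac{136080}{29929} + \frac{136080}{29929} = 0; e_{1346}: \frac{102060}{29929} - \frac{102060}{29929} = 0; e_{1456}: \frac{226800}{29929} - \frac{226800}{29929} = 0 — confirming B is simple. So B^2 = \frac{9}{4}.
B^2 = \frac{9}{4} — a positive square means the series sums to a boost: l = \frac{3}{2}, alpha*l = -1, so exp(alpha B) = cosh(-1) + (sinh(-1)/(\frac{3}{2}))*B = \cosh{\left(1 \right)} + (- \frac{2 \sinh{\left(1 \right)}}{3})*B.
Answer: \cosh{\left(1 \right)} + \frac{28 \sinh{\left(1 \right)}}{173} e_{12} + \frac{126 \sinh{\left(1 \right)}}{173} e_{13} + \frac{43 \sinh{\left(1 \right)}}{173} e_{14} - \frac{280 \sinh{\left(1 \right)}}{173} e_{15} + \frac{210 \sinh{\left(1 \right)}}{173} e_{16} - \frac{24 \sinh{\left(1 \right)}}{173} e_{24} - \frac{108 \sinh{\left(1 \right)}}{173} e_{34} - \frac{240 \sinh{\left(1 \right)}}{173} e_{45} + \frac{180 \sinh{\left(1 \right)}}{173} e_{46}


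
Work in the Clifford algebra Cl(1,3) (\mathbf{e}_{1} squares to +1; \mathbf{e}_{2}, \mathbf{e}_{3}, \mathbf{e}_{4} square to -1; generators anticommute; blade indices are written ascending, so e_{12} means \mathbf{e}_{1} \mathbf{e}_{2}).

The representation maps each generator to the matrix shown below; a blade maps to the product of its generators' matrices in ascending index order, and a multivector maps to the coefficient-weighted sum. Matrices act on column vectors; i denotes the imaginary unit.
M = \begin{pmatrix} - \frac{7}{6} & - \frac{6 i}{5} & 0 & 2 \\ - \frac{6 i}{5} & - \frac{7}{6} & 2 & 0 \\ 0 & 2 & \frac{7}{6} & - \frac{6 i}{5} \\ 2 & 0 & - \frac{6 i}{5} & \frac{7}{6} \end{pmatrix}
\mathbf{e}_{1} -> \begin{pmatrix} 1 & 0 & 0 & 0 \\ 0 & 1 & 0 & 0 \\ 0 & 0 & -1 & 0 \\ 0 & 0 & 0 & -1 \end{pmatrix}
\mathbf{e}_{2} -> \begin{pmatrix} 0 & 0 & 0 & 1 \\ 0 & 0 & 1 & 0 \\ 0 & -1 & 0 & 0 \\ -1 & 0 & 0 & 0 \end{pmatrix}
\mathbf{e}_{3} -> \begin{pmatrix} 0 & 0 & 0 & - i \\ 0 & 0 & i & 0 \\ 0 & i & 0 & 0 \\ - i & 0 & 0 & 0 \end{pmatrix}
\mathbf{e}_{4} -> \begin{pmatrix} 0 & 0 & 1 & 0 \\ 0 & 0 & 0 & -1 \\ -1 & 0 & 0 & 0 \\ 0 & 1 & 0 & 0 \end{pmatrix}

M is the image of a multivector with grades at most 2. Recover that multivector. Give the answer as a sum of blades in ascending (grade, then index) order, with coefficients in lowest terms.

Method: the blade images are trace-orthogonal — tr(rho(e_A) rho(e_B)^-1) = 4 if A = B and 0 otherwise — and rho(e_A)^-1 = (e_A)^2 * rho(e_A) with (e_A)^2 = +1 or -1, so the coefficient of e_A in the preimage is (e_A)^2 * tr(M rho(e_A))/4.
Nonzero projections over blades of grade <= 2: e_{1}: (e_{1})^2 = +1, tr(M rho(e_{1})) = - \frac{14}{3}, coefficient -\frac{7}{6}; e_{12}: (e_{12})^2 = +1, tr(M rho(e_{12})) = 8, coefficient 2; e_{34}: (e_{34})^2 = -1, tr(M rho(e_{34})) = - \frac{24}{5}, coefficient \frac{6}{5}. Every other blade of grade <= 2 projects to 0.
Answer: -\frac{7}{6} e_{1} + 2 e_{12} + \frac{6}{5} e_{34}


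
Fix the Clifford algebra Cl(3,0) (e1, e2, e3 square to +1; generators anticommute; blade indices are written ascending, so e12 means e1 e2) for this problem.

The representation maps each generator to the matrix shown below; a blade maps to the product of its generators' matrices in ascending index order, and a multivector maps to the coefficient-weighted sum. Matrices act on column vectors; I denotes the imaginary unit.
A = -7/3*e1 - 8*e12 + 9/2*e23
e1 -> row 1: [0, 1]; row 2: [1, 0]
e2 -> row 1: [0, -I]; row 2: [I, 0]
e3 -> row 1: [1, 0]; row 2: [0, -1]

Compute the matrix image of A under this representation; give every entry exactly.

Bivector images (products of the table entries): rho(e12) = rho(e1)rho(e2) = row 1: [I, 0]; row 2: [0, -I]; rho(e23) = rho(e2)rho(e3) = row 1: [0, I]; row 2: [I, 0].
M = (-7/3)*rho(e1) + (-8)*rho(e12) + (9/2)*rho(e23), summed entrywise:
Answer: row 1: [-8*I, -7/3 + 9*I/2]; row 2: [-7/3 + 9*I/2, 8*I]


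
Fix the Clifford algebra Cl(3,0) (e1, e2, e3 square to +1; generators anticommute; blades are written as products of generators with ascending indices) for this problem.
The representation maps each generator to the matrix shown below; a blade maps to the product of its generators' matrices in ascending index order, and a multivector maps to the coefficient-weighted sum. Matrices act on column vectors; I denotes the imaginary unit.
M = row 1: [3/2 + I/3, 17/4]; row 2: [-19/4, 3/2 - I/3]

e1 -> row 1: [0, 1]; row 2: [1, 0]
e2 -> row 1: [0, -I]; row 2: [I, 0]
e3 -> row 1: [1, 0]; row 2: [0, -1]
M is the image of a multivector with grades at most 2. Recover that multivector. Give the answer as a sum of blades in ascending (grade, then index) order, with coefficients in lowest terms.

Method: 1, rho(e1), rho(e2), rho(e3) form a trace-orthogonal basis of the 2x2 complex matrices (tr(X Y) = 2 if X = Y, else 0), so M = m0*1 + m1*rho(e1) + m2*rho(e2) + m3*rho(e3) with m0 = tr(M)/2 = 3/2, m1 = tr(M rho(e1))/2 = -1/4, m2 = tr(M rho(e2))/2 = 9*I/2, m3 = tr(M rho(e3))/2 = I/3.
Multiplying table entries, the bivector images are rho(e1 e2) = I*rho(e3), rho(e1 e3) = -I*rho(e2), rho(e2 e3) = I*rho(e1); with real blade coefficients the real parts of m0..m3 are the coefficients of 1, e1, e2, e3 and the imaginary parts give the bivectors (e2 e3: Im m1, e1 e3: -Im m2, e1 e2: Im m3).
Answer: 3/2 - 1/4*e1 + 1/3*e1 e2 - 9/2*e1 e3


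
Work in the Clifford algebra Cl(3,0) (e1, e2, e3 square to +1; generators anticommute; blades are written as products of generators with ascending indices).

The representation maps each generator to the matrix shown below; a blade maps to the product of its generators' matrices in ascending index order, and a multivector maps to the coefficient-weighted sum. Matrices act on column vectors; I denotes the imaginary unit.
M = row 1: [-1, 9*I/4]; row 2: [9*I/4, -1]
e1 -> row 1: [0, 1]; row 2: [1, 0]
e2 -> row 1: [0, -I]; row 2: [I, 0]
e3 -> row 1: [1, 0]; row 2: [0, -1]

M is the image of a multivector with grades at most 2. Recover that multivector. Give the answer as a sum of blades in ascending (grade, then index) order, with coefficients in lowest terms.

Method: 1, rho(e1), rho(e2), rho(e3) form a trace-orthogonal basis of the 2x2 complex matrices (tr(X Y) = 2 if X = Y, else 0), so M = m0*1 + m1*rho(e1) + m2*rho(e2) + m3*rho(e3) with m0 = tr(M)/2 = -1, m1 = tr(M rho(e1))/2 = 9*I/4, m2 = tr(M rho(e2))/2 = 0, m3 = tr(M rho(e3))/2 = 0.
Multiplying table entries, the bivector images are rho(e1 e2) = I*rho(e3), rho(e1 e3) = -I*rho(e2), rho(e2 e3) = I*rho(e1); with real blade coefficients the real parts of m0..m3 are the coefficients of 1, e1, e2, e3 and the imaginary parts give the bivectors (e2 e3: Im m1, e1 e3: -Im m2, e1 e2: Im m3).
Answer: -1 + 9/4*e2 e3


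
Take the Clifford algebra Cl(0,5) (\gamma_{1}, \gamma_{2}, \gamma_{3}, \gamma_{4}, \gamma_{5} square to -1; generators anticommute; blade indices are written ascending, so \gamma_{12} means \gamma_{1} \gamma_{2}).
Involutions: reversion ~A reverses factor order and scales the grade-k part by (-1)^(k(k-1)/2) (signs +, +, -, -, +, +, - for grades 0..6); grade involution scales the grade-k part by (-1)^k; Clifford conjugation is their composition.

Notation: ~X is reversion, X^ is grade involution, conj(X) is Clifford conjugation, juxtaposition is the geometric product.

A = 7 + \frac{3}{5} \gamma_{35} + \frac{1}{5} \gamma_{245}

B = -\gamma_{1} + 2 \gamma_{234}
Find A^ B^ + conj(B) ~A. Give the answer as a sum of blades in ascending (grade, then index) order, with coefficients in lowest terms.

first term: 7 \gamma_{1} - \frac{2}{5} \gamma_{35} + \frac{3}{5} \gamma_{135} - 14 \gamma_{234} + \frac{6}{5} \gamma_{245} + \frac{1}{5} \gamma_{1245}
second term: 7 \gamma_{1} - \frac{2}{5} \gamma_{35} - \frac{3}{5} \gamma_{135} + 14 \gamma_{234} - \frac{6}{5} \gamma_{245} - \frac{1}{5} \gamma_{1245}
Answer: 14 \gamma_{1} - \frac{4}{5} \gamma_{35}


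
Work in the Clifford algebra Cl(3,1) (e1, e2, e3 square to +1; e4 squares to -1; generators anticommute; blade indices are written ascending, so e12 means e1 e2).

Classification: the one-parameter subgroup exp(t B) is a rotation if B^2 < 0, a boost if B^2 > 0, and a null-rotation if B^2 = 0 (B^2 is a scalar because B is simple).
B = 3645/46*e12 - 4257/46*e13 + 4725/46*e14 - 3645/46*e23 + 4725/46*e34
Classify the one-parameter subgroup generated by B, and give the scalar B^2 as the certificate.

B^2 term by term: the squares give (3645/46)^2*(e12)^2 + (-4257/46)^2*(e13)^2 + (4725/46)^2*(e14)^2 + (-3645/46)^2*(e23)^2 + (4725/46)^2*(e34)^2 = 13286025/2116*(-1) + 18122049/2116*(-1) + 22325625/2116*(+1) + 13286025/2116*(-1) + 22325625/2116*(+1) = -81/4 (each basis 2-blade squares to minus the product of its generators' squares); cross terms between blades sharing an index anticommute and cancel; the commuting (index-disjoint) pairs give grade-4 terms 2*c*c'*(blade product), which cancel blade by blade — e1234: 17222625/1058 - 17222625/1058 = 0 — confirming B is simple. So B^2 = -81/4.
Answer: rotation, certificate B^2 = -81/4. The scalar -81/4 is the complete invariant here: its sign names the subgroup type.


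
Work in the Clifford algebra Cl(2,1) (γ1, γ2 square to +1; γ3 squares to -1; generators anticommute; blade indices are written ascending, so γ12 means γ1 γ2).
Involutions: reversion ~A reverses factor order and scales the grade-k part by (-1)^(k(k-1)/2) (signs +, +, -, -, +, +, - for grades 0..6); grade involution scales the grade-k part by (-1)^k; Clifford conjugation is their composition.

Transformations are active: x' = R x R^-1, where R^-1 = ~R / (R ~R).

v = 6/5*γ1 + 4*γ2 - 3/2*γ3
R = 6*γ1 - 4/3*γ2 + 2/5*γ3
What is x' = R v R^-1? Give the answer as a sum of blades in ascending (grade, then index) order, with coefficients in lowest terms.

~R = 6*γ1 - 4/3*γ2 + 2/5*γ3, and R ~R = 8464/225, so R^-1 = ~R / (8464/225).
R v = 37/15 + 128/5*γ12 - 237/25*γ13 + 2/5*γ23
Answer: -4371/10580*γ1 - 4417/1058*γ2 + 3285/2116*γ3


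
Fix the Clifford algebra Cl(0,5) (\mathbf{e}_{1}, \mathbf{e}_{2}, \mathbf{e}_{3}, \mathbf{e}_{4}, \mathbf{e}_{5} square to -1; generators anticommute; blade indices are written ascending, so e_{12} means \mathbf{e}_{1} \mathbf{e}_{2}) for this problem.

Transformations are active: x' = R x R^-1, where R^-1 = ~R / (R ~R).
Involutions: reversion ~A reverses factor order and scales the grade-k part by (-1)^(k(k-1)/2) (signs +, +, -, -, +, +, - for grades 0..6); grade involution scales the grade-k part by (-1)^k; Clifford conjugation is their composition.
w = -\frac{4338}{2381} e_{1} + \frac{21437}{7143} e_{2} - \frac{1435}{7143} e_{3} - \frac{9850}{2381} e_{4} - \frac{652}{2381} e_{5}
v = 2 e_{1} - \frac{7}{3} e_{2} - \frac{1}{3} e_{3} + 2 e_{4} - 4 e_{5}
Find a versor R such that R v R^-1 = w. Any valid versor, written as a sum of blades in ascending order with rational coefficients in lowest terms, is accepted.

Here q(v) = q(w) = -\frac{266}{9}; the classical choice R = v + w = \frac{424}{2381} e_{1} + \frac{1590}{2381} e_{2} - \frac{1272}{2381} e_{3} - \frac{5088}{2381} e_{4} - \frac{10176}{2381} e_{5} then realises v -> w under the sandwich.
Answer: \frac{424}{2381} e_{1} + \frac{1590}{2381} e_{2} - \frac{1272}{2381} e_{3} - \frac{5088}{2381} e_{4} - \frac{10176}{2381} e_{5}


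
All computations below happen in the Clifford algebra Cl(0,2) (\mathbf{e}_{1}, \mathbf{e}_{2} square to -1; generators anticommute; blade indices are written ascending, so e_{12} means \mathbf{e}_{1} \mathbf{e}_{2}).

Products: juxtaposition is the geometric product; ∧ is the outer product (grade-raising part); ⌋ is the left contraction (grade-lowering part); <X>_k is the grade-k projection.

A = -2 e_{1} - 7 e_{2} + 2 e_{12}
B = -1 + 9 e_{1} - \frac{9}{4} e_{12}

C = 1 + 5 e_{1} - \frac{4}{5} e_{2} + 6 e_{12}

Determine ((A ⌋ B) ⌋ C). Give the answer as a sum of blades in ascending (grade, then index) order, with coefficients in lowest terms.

step 1: \frac{45}{2} + \frac{63}{4} e_{1} - \frac{9}{2} e_{2}
step 2: -\frac{1197}{20} + \frac{171}{2} e_{1} - \frac{225}{2} e_{2} + 135 e_{12}
Answer: -\frac{1197}{20} + \frac{171}{2} e_{1} - \frac{225}{2} e_{2} + 135 e_{12}


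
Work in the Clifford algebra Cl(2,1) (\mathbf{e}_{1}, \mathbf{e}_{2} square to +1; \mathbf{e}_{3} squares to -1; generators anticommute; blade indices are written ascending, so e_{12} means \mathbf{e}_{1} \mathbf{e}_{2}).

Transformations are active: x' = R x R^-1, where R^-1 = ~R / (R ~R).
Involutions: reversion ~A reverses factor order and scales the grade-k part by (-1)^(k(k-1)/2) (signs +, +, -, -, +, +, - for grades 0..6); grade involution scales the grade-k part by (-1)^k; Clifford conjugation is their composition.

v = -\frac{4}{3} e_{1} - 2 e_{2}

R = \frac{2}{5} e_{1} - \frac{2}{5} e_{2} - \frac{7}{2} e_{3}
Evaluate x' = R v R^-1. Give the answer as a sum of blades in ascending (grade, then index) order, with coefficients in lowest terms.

~R = \frac{2}{5} e_{1} - \frac{2}{5} e_{2} - \frac{7}{2} e_{3}, and R ~R = -\frac{1193}{100}, so R^-1 = ~R / (-\frac{1193}{100}).
R v = \frac{4}{15} - \frac{4}{3} e_{12} - \frac{14}{3} e_{13} - 7 e_{23}
Answer: \frac{4708}{3579} e_{1} + \frac{7222}{3579} e_{2} + \frac{560}{3579} e_{3}


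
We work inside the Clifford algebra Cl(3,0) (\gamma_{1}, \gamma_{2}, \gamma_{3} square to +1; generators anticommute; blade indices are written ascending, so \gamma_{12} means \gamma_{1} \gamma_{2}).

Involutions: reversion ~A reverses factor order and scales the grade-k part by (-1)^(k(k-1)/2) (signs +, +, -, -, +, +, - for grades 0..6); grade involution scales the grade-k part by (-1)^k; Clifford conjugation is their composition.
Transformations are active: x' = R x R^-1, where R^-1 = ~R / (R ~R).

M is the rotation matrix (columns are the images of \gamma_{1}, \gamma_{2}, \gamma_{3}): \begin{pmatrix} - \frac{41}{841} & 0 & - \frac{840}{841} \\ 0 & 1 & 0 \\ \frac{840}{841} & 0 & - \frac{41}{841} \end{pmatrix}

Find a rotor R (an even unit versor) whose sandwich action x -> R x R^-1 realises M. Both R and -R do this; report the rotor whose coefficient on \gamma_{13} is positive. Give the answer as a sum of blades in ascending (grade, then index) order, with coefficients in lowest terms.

Method: write R = a + b12*\gamma_{12} + b13*\gamma_{13} + b23*\gamma_{23} with a^2 + b12^2 + b13^2 + b23^2 = 1 (so R^-1 = ~R). Expanding the columns R e_j ~R gives tr M = 4a^2 - 1 and, from the antisymmetric part, M21 - M12 = -4a*b12, M13 - M31 = 4a*b13, M32 - M23 = -4a*b23.
Here tr M = \frac{759}{841}, so a^2 = (1 + tr M)/4 = \frac{400}{841} and a = ±\frac{20}{29}. Taking a = \frac{20}{29}: M21 - M12 = 0, M13 - M31 = -\frac{1680}{841}, M32 - M23 = 0, giving b12 = 0, b13 = -\frac{21}{29}, b23 = 0, i.e. R = \frac{20}{29} - \frac{21}{29} \gamma_{13}.
Its \gamma_{13} coefficient is negative, so report the other preimage -R.
Answer: -\frac{20}{29} + \frac{21}{29} \gamma_{13}. Sheet selection: the two-to-one cover makes ±R indistinguishable at the matrix level (trace \frac{759}{841}), so uniqueness comes from the required sign on \gamma_{13}.


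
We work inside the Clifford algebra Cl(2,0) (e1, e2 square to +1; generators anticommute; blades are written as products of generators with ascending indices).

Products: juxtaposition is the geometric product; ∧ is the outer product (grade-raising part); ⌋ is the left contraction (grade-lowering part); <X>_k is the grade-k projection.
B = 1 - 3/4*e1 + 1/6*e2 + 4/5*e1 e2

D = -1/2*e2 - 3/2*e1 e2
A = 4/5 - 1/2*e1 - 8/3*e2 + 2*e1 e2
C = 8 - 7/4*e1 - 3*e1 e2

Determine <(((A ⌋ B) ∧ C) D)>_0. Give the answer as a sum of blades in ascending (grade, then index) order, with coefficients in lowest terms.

step 1: -313/360 + 23/15*e1 - 4/15*e2 + 16/25*e1 e2
step 2: -313/45 + 3971/288*e1 - 32/15*e2 + 4357/600*e1 e2
step 3: 14351/1200 - 8197/1200*e1 - 49549/2880*e2 + 10193/2880*e1 e2
step 4: 14351/1200
Answer: 14351/1200


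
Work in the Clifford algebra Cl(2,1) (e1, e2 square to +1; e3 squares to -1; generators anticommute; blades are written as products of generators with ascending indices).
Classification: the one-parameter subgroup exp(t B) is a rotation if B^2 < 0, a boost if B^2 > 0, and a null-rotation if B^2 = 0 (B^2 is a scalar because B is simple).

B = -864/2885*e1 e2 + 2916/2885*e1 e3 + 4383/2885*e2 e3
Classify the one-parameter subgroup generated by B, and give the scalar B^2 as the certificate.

B^2 term by term: the squares give (-864/2885)^2*(e1 e2)^2 + (2916/2885)^2*(e1 e3)^2 + (4383/2885)^2*(e2 e3)^2 = 746496/8323225*(-1) + 8503056/8323225*(+1) + 19210689/8323225*(+1) = 81/25 (each basis 2-blade squares to minus the product of its generators' squares); cross terms between blades sharing an index anticommute and cancel. So B^2 = 81/25.
Answer: boost, certificate B^2 = 81/25. The class reads off the invariant scalar 81/25 directly.


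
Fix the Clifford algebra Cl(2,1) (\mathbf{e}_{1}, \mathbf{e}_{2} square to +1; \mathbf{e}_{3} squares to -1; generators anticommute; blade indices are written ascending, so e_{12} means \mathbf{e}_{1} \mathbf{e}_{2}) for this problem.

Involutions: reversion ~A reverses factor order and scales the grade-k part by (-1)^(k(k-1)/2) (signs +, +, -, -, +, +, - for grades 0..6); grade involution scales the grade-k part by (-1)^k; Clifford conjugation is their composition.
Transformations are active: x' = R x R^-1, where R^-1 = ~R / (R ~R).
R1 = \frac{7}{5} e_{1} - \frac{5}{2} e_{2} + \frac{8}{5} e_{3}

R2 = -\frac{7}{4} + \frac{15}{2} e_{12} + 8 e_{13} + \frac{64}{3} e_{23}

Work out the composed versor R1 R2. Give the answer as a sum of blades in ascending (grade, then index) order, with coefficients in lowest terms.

Distribute over the terms of R1 (each basis-blade product reordered to ascending indices, repeated generators contracted through their squares):
(\frac{7}{5} e_{1}) R2 = -\frac{49}{20} e_{1} + \frac{21}{2} e_{2} + \frac{56}{5} e_{3} + \frac{448}{15} e_{123}
(-\frac{5}{2} e_{2}) R2 = \frac{75}{4} e_{1} + \frac{35}{8} e_{2} - \frac{160}{3} e_{3} + 20 e_{123}
(\frac{8}{5} e_{3}) R2 = \frac{64}{5} e_{1} + \frac{512}{15} e_{2} - \frac{14}{5} e_{3} + 12 e_{123}
Summing the partial products and collecting blades:
Answer: \frac{291}{10} e_{1} + \frac{5881}{120} e_{2} - \frac{674}{15} e_{3} + \frac{928}{15} e_{123}


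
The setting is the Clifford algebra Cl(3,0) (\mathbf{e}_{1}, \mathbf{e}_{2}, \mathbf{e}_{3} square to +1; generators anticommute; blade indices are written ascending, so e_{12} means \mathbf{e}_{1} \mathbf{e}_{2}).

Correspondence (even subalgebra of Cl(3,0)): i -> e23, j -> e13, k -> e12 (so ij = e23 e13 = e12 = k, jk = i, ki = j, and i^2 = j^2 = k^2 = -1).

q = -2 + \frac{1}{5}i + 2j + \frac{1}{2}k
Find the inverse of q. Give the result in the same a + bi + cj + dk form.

In blades: q = -2 + \frac{1}{2} e_{12} + 2 e_{13} + \frac{1}{5} e_{23}.
With qbar = -2 - \frac{1}{2} e_{12} - 2 e_{13} - \frac{1}{5} e_{23} (scalar fixed, mapped units negated), q qbar = \frac{829}{100} (the sum of squared coefficients), so q^-1 = qbar / (\frac{829}{100}) = -\frac{200}{829} - \frac{50}{829} e_{12} - \frac{200}{829} e_{13} - \frac{20}{829} e_{23}; translating back:
Answer: -\frac{200}{829} - \frac{20}{829}i - \frac{200}{829}j - \frac{50}{829}k
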